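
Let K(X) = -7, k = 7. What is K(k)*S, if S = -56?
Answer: 392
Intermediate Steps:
K(k)*S = -7*(-56) = 392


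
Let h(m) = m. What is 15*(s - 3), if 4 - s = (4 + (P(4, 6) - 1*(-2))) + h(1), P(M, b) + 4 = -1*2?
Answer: 0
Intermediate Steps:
P(M, b) = -6 (P(M, b) = -4 - 1*2 = -4 - 2 = -6)
s = 3 (s = 4 - ((4 + (-6 - 1*(-2))) + 1) = 4 - ((4 + (-6 + 2)) + 1) = 4 - ((4 - 4) + 1) = 4 - (0 + 1) = 4 - 1*1 = 4 - 1 = 3)
15*(s - 3) = 15*(3 - 3) = 15*0 = 0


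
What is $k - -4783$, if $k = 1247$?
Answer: $6030$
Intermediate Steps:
$k - -4783 = 1247 - -4783 = 1247 + 4783 = 6030$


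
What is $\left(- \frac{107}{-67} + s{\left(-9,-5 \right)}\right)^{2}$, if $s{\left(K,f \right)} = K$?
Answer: $\frac{246016}{4489} \approx 54.804$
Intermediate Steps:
$\left(- \frac{107}{-67} + s{\left(-9,-5 \right)}\right)^{2} = \left(- \frac{107}{-67} - 9\right)^{2} = \left(\left(-107\right) \left(- \frac{1}{67}\right) - 9\right)^{2} = \left(\frac{107}{67} - 9\right)^{2} = \left(- \frac{496}{67}\right)^{2} = \frac{246016}{4489}$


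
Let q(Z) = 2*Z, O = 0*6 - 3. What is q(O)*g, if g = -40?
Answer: 240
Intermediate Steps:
O = -3 (O = 0 - 3 = -3)
q(O)*g = (2*(-3))*(-40) = -6*(-40) = 240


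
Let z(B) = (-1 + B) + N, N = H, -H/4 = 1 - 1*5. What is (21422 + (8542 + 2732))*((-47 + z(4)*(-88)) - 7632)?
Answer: -305740296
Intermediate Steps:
H = 16 (H = -4*(1 - 1*5) = -4*(1 - 5) = -4*(-4) = 16)
N = 16
z(B) = 15 + B (z(B) = (-1 + B) + 16 = 15 + B)
(21422 + (8542 + 2732))*((-47 + z(4)*(-88)) - 7632) = (21422 + (8542 + 2732))*((-47 + (15 + 4)*(-88)) - 7632) = (21422 + 11274)*((-47 + 19*(-88)) - 7632) = 32696*((-47 - 1672) - 7632) = 32696*(-1719 - 7632) = 32696*(-9351) = -305740296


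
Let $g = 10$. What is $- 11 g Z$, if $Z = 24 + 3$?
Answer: $-2970$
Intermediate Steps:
$Z = 27$
$- 11 g Z = \left(-11\right) 10 \cdot 27 = \left(-110\right) 27 = -2970$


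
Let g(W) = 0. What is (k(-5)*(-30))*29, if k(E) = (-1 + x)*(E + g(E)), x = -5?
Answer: -26100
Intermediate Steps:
k(E) = -6*E (k(E) = (-1 - 5)*(E + 0) = -6*E)
(k(-5)*(-30))*29 = (-6*(-5)*(-30))*29 = (30*(-30))*29 = -900*29 = -26100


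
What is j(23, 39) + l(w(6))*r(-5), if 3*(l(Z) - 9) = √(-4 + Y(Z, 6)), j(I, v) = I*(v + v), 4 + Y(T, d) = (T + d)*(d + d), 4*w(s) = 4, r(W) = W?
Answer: 1749 - 10*√19/3 ≈ 1734.5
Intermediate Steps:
w(s) = 1 (w(s) = (¼)*4 = 1)
Y(T, d) = -4 + 2*d*(T + d) (Y(T, d) = -4 + (T + d)*(d + d) = -4 + (T + d)*(2*d) = -4 + 2*d*(T + d))
j(I, v) = 2*I*v (j(I, v) = I*(2*v) = 2*I*v)
l(Z) = 9 + √(64 + 12*Z)/3 (l(Z) = 9 + √(-4 + (-4 + 2*6² + 2*Z*6))/3 = 9 + √(-4 + (-4 + 2*36 + 12*Z))/3 = 9 + √(-4 + (-4 + 72 + 12*Z))/3 = 9 + √(-4 + (68 + 12*Z))/3 = 9 + √(64 + 12*Z)/3)
j(23, 39) + l(w(6))*r(-5) = 2*23*39 + (9 + 2*√(16 + 3*1)/3)*(-5) = 1794 + (9 + 2*√(16 + 3)/3)*(-5) = 1794 + (9 + 2*√19/3)*(-5) = 1794 + (-45 - 10*√19/3) = 1749 - 10*√19/3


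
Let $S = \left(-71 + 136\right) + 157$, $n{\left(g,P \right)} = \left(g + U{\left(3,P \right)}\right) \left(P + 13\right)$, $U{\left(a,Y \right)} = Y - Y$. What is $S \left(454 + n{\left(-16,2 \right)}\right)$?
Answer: $47508$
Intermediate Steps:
$U{\left(a,Y \right)} = 0$
$n{\left(g,P \right)} = g \left(13 + P\right)$ ($n{\left(g,P \right)} = \left(g + 0\right) \left(P + 13\right) = g \left(13 + P\right)$)
$S = 222$ ($S = 65 + 157 = 222$)
$S \left(454 + n{\left(-16,2 \right)}\right) = 222 \left(454 - 16 \left(13 + 2\right)\right) = 222 \left(454 - 240\right) = 222 \cdot 214 = 47508$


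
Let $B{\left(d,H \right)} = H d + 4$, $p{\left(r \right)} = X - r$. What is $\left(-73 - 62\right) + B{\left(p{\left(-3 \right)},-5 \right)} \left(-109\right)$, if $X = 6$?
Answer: $4334$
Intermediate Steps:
$p{\left(r \right)} = 6 - r$
$B{\left(d,H \right)} = 4 + H d$
$\left(-73 - 62\right) + B{\left(p{\left(-3 \right)},-5 \right)} \left(-109\right) = \left(-73 - 62\right) + \left(4 - 5 \left(6 - -3\right)\right) \left(-109\right) = \left(-73 - 62\right) + \left(4 - 5 \left(6 + 3\right)\right) \left(-109\right) = -135 + \left(4 - 45\right) \left(-109\right) = -135 - -4469 = -135 + 4469 = 4334$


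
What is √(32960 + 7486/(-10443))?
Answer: √1032581382/177 ≈ 181.55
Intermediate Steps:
√(32960 + 7486/(-10443)) = √(32960 + 7486*(-1/10443)) = √(32960 - 7486/10443) = √(344193794/10443) = √1032581382/177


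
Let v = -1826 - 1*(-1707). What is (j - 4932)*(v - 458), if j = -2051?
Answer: 4029191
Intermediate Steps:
v = -119 (v = -1826 + 1707 = -119)
(j - 4932)*(v - 458) = (-2051 - 4932)*(-119 - 458) = -6983*(-577) = 4029191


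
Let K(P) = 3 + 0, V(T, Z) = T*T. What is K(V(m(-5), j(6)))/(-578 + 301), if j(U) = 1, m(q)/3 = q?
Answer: -3/277 ≈ -0.010830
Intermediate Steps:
m(q) = 3*q
V(T, Z) = T**2
K(P) = 3
K(V(m(-5), j(6)))/(-578 + 301) = 3/(-578 + 301) = 3/(-277) = -1/277*3 = -3/277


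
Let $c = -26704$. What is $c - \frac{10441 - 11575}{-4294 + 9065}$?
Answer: $- \frac{127403650}{4771} \approx -26704.0$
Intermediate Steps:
$c - \frac{10441 - 11575}{-4294 + 9065} = -26704 - \frac{10441 - 11575}{-4294 + 9065} = -26704 - - \frac{1134}{4771} = -26704 + \frac{1134}{4771} = - \frac{127403650}{4771}$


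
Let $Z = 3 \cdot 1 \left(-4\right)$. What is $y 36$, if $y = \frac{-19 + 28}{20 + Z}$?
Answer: $\frac{81}{2} \approx 40.5$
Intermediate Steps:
$Z = -12$ ($Z = 3 \left(-4\right) = -12$)
$y = \frac{9}{8}$ ($y = \frac{-19 + 28}{20 - 12} = \frac{9}{8} \approx 1.125$)
$y 36 = \frac{9}{8} \cdot 36 = \frac{81}{2}$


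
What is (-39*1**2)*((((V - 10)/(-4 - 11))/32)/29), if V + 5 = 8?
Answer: -91/4640 ≈ -0.019612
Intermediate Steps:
V = 3 (V = -5 + 8 = 3)
(-39*1**2)*((((V - 10)/(-4 - 11))/32)/29) = (-39*1**2)*((((3 - 10)/(-4 - 11))/32)/29) = (-39*1)*((-7/(-15)*(1/32))*(1/29)) = -39*-7*(-1/15)*(1/32)/29 = -39*(7/15)*(1/32)/29 = -91/(160*29) = -39*7/13920 = -91/4640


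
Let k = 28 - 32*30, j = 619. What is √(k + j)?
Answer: I*√313 ≈ 17.692*I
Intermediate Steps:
k = -932 (k = 28 - 960 = -932)
√(k + j) = √(-932 + 619) = √(-313) = I*√313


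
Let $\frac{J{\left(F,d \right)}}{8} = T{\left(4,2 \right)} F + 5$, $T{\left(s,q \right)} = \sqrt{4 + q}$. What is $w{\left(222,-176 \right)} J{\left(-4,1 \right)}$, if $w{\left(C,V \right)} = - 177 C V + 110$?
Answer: $276634160 - 221307328 \sqrt{6} \approx -2.6546 \cdot 10^{8}$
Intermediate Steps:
$J{\left(F,d \right)} = 40 + 8 F \sqrt{6}$ ($J{\left(F,d \right)} = 8 \left(\sqrt{4 + 2} F + 5\right) = 8 \left(\sqrt{6} F + 5\right) = 8 \left(F \sqrt{6} + 5\right) = 8 \left(5 + F \sqrt{6}\right) = 40 + 8 F \sqrt{6}$)
$w{\left(C,V \right)} = 110 - 177 C V$ ($w{\left(C,V \right)} = - 177 C V + 110 = 110 - 177 C V$)
$w{\left(222,-176 \right)} J{\left(-4,1 \right)} = \left(110 - 39294 \left(-176\right)\right) \left(40 + 8 \left(-4\right) \sqrt{6}\right) = \left(110 + 6915744\right) \left(40 - 32 \sqrt{6}\right) = 6915854 \left(40 - 32 \sqrt{6}\right) = 276634160 - 221307328 \sqrt{6}$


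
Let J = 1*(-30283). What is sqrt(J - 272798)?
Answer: I*sqrt(303081) ≈ 550.53*I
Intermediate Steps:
J = -30283
sqrt(J - 272798) = sqrt(-30283 - 272798) = sqrt(-303081) = I*sqrt(303081)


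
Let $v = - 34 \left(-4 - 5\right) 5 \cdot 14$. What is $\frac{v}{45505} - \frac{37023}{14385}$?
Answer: $- \frac{13110523}{6234185} \approx -2.103$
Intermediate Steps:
$v = 21420$ ($v = - 34 \left(\left(-9\right) 5\right) 14 = \left(-34\right) \left(-45\right) 14 = 1530 \cdot 14 = 21420$)
$\frac{v}{45505} - \frac{37023}{14385} = \frac{21420}{45505} - \frac{37023}{14385} = 21420 \cdot \frac{1}{45505} - \frac{1763}{685} = \frac{4284}{9101} - \frac{1763}{685} = - \frac{13110523}{6234185}$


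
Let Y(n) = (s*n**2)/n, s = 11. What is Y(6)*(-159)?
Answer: -10494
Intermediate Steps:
Y(n) = 11*n (Y(n) = (11*n**2)/n = 11*n)
Y(6)*(-159) = (11*6)*(-159) = 66*(-159) = -10494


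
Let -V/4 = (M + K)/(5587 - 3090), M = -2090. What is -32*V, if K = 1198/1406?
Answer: -187989888/1755391 ≈ -107.09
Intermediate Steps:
K = 599/703 (K = 1198*(1/1406) = 599/703 ≈ 0.85206)
V = 5874684/1755391 (V = -4*(-2090 + 599/703)/(5587 - 3090) = -(-5874684)/(703*2497) = -4*(-1468671/1755391) = 5874684/1755391 ≈ 3.3467)
-32*V = -32*5874684/1755391 = -187989888/1755391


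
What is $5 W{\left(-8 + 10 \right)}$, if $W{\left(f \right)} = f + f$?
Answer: $20$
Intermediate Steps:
$W{\left(f \right)} = 2 f$
$5 W{\left(-8 + 10 \right)} = 5 \cdot 2 \left(-8 + 10\right) = 5 \cdot 2 \cdot 2 = 5 \cdot 4 = 20$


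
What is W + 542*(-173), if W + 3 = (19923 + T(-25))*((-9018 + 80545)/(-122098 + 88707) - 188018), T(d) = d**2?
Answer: -129007185290299/33391 ≈ -3.8635e+9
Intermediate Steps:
W = -129004054349793/33391 (W = -3 + (19923 + (-25)**2)*((-9018 + 80545)/(-122098 + 88707) - 188018) = -3 + (19923 + 625)*(71527/(-33391) - 188018) = -3 + 20548*(71527*(-1/33391) - 188018) = -3 + 20548*(-71527/33391 - 188018) = -3 + 20548*(-6278180565/33391) = -3 - 129004054249620/33391 = -129004054349793/33391 ≈ -3.8634e+9)
W + 542*(-173) = -129004054349793/33391 + 542*(-173) = -129004054349793/33391 - 93766 = -129007185290299/33391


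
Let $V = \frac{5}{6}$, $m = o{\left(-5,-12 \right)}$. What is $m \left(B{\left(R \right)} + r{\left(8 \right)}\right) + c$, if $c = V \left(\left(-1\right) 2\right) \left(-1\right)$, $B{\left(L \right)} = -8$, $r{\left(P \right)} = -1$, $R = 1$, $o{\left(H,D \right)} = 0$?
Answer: $\frac{5}{3} \approx 1.6667$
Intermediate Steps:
$m = 0$
$V = \frac{5}{6}$ ($V = 5 \cdot \frac{1}{6} = \frac{5}{6} \approx 0.83333$)
$c = \frac{5}{3}$ ($c = \frac{5 \left(\left(-1\right) 2\right)}{6} \left(-1\right) = \frac{5}{6} \left(-2\right) \left(-1\right) = \left(- \frac{5}{3}\right) \left(-1\right) = \frac{5}{3} \approx 1.6667$)
$m \left(B{\left(R \right)} + r{\left(8 \right)}\right) + c = 0 \left(-8 - 1\right) + \frac{5}{3} = 0 \left(-9\right) + \frac{5}{3} = 0 + \frac{5}{3} = \frac{5}{3}$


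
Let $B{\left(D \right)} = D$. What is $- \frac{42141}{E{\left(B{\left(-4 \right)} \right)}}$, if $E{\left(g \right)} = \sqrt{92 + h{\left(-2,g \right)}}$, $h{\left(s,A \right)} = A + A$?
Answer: $- \frac{14047 \sqrt{21}}{14} \approx -4598.0$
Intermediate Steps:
$h{\left(s,A \right)} = 2 A$
$E{\left(g \right)} = \sqrt{92 + 2 g}$
$- \frac{42141}{E{\left(B{\left(-4 \right)} \right)}} = - \frac{42141}{\sqrt{92 + 2 \left(-4\right)}} = - \frac{42141}{\sqrt{92 - 8}} = - \frac{42141}{\sqrt{84}} = - \frac{42141}{2 \sqrt{21}} = - 42141 \frac{\sqrt{21}}{42} = - \frac{14047 \sqrt{21}}{14}$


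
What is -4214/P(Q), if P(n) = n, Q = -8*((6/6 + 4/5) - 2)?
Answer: -10535/4 ≈ -2633.8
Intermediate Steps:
Q = 8/5 (Q = -8*((6*(⅙) + 4*(⅕)) - 2) = -8*((1 + ⅘) - 2) = -8*(9/5 - 2) = -8*(-⅕) = 8/5 ≈ 1.6000)
-4214/P(Q) = -4214/8/5 = -4214*5/8 = -10535/4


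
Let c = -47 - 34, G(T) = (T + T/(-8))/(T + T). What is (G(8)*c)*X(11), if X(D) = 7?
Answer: -3969/16 ≈ -248.06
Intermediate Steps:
G(T) = 7/16 (G(T) = (T + T*(-⅛))/((2*T)) = (T - T/8)*(1/(2*T)) = (7*T/8)*(1/(2*T)) = 7/16)
c = -81
(G(8)*c)*X(11) = ((7/16)*(-81))*7 = -567/16*7 = -3969/16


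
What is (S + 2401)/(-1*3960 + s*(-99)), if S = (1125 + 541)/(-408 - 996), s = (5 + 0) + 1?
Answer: -1684669/3196908 ≈ -0.52697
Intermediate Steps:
s = 6 (s = 5 + 1 = 6)
S = -833/702 (S = 1666/(-1404) = 1666*(-1/1404) = -833/702 ≈ -1.1866)
(S + 2401)/(-1*3960 + s*(-99)) = (-833/702 + 2401)/(-1*3960 + 6*(-99)) = 1684669/(702*(-3960 - 594)) = (1684669/702)/(-4554) = (1684669/702)*(-1/4554) = -1684669/3196908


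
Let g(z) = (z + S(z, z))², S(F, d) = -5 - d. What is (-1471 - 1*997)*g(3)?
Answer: -61700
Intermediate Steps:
g(z) = 25 (g(z) = (z + (-5 - z))² = (-5)² = 25)
(-1471 - 1*997)*g(3) = (-1471 - 1*997)*25 = (-1471 - 997)*25 = -2468*25 = -61700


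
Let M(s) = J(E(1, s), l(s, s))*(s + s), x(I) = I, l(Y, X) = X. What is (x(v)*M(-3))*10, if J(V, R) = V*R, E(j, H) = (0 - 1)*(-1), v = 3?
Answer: 540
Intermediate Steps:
E(j, H) = 1 (E(j, H) = -1*(-1) = 1)
J(V, R) = R*V
M(s) = 2*s² (M(s) = (s*1)*(s + s) = s*(2*s) = 2*s²)
(x(v)*M(-3))*10 = (3*(2*(-3)²))*10 = (3*(2*9))*10 = (3*18)*10 = 54*10 = 540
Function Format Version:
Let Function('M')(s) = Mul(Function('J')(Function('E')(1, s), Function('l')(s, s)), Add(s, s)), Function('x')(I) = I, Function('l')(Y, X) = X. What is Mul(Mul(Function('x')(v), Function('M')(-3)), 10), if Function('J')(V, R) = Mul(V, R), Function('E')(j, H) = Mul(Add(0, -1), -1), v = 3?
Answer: 540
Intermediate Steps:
Function('E')(j, H) = 1 (Function('E')(j, H) = Mul(-1, -1) = 1)
Function('J')(V, R) = Mul(R, V)
Function('M')(s) = Mul(2, Pow(s, 2)) (Function('M')(s) = Mul(Mul(s, 1), Add(s, s)) = Mul(s, Mul(2, s)) = Mul(2, Pow(s, 2)))
Mul(Mul(Function('x')(v), Function('M')(-3)), 10) = Mul(Mul(3, Mul(2, Pow(-3, 2))), 10) = Mul(Mul(3, Mul(2, 9)), 10) = Mul(Mul(3, 18), 10) = Mul(54, 10) = 540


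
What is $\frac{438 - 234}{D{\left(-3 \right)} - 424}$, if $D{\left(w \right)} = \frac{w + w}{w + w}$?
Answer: $- \frac{68}{141} \approx -0.48227$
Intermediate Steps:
$D{\left(w \right)} = 1$ ($D{\left(w \right)} = \frac{2 w}{2 w} = 2 w \frac{1}{2 w} = 1$)
$\frac{438 - 234}{D{\left(-3 \right)} - 424} = \frac{438 - 234}{1 - 424} = \frac{204}{-423} = 204 \left(- \frac{1}{423}\right) = - \frac{68}{141}$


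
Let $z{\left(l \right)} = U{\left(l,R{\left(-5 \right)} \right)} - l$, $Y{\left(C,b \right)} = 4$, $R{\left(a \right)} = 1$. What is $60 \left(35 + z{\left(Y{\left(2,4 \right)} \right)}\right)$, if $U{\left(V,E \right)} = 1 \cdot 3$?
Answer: $2040$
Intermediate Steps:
$U{\left(V,E \right)} = 3$
$z{\left(l \right)} = 3 - l$
$60 \left(35 + z{\left(Y{\left(2,4 \right)} \right)}\right) = 60 \left(35 + \left(3 - 4\right)\right) = 60 \left(35 - 1\right) = 60 \cdot 34 = 2040$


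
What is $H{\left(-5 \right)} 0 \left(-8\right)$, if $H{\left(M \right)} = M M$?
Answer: $0$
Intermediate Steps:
$H{\left(M \right)} = M^{2}$
$H{\left(-5 \right)} 0 \left(-8\right) = \left(-5\right)^{2} \cdot 0 \left(-8\right) = 25 \cdot 0 \left(-8\right) = 0 \left(-8\right) = 0$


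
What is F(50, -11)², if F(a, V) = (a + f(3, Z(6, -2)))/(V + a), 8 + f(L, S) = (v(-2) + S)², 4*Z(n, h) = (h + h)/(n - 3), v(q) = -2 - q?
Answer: 143641/123201 ≈ 1.1659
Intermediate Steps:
Z(n, h) = h/(2*(-3 + n)) (Z(n, h) = ((h + h)/(n - 3))/4 = ((2*h)/(-3 + n))/4 = (2*h/(-3 + n))/4 = h/(2*(-3 + n)))
f(L, S) = -8 + S² (f(L, S) = -8 + ((-2 - 1*(-2)) + S)² = -8 + ((-2 + 2) + S)² = -8 + (0 + S)² = -8 + S²)
F(a, V) = (-71/9 + a)/(V + a) (F(a, V) = (a + (-8 + ((½)*(-2)/(-3 + 6))²))/(V + a) = (a + (-8 + ((½)*(-2)/3)²))/(V + a) = (a + (-8 + ((½)*(-2)*(⅓))²))/(V + a) = (a + (-8 + (-⅓)²))/(V + a) = (a + (-8 + ⅑))/(V + a) = (a - 71/9)/(V + a) = (-71/9 + a)/(V + a))
F(50, -11)² = ((-71/9 + 50)/(-11 + 50))² = ((379/9)/39)² = ((1/39)*(379/9))² = (379/351)² = 143641/123201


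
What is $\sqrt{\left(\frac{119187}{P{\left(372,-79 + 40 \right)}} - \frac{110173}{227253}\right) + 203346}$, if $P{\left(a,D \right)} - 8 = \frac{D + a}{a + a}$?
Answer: $\frac{\sqrt{49289652303198522138105}}{476095035} \approx 466.32$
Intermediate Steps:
$P{\left(a,D \right)} = 8 + \frac{D + a}{2 a}$ ($P{\left(a,D \right)} = 8 + \frac{D + a}{a + a} = 8 + \frac{D + a}{2 a}$)
$\sqrt{\left(\frac{119187}{P{\left(372,-79 + 40 \right)}} - \frac{110173}{227253}\right) + 203346} = \sqrt{\left(\frac{119187}{\frac{1}{2} \cdot \frac{1}{372} \left(\left(-79 + 40\right) + 17 \cdot 372\right)} - \frac{110173}{227253}\right) + 203346} = \sqrt{\left(\frac{119187}{\frac{1}{2} \cdot \frac{1}{372} \left(-39 + 6324\right)} - \frac{110173}{227253}\right) + 203346} = \sqrt{\left(\frac{119187}{\frac{1}{2} \cdot \frac{1}{372} \cdot 6285} - \frac{110173}{227253}\right) + 203346} = \sqrt{\left(\frac{119187}{\frac{2095}{248}} - \frac{110173}{227253}\right) + 203346} = \sqrt{\left(119187 \cdot \frac{248}{2095} - \frac{110173}{227253}\right) + 203346} = \sqrt{\left(\frac{29558376}{2095} - \frac{110173}{227253}\right) + 203346} = \sqrt{\frac{6716998808693}{476095035} + 203346} = \sqrt{\frac{103529019795803}{476095035}} = \frac{\sqrt{49289652303198522138105}}{476095035}$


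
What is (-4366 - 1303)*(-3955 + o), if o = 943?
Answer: 17075028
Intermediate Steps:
(-4366 - 1303)*(-3955 + o) = (-4366 - 1303)*(-3955 + 943) = -5669*(-3012) = 17075028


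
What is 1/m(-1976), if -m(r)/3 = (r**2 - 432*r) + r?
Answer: -1/14268696 ≈ -7.0084e-8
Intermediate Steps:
m(r) = -3*r**2 + 1293*r (m(r) = -3*((r**2 - 432*r) + r) = -3*(r**2 - 431*r) = -3*r**2 + 1293*r)
1/m(-1976) = 1/(3*(-1976)*(431 - 1*(-1976))) = 1/(3*(-1976)*(431 + 1976)) = 1/(3*(-1976)*2407) = 1/(-14268696) = -1/14268696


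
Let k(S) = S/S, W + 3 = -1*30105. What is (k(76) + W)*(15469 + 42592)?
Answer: -1748042527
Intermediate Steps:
W = -30108 (W = -3 - 1*30105 = -3 - 30105 = -30108)
k(S) = 1
(k(76) + W)*(15469 + 42592) = (1 - 30108)*(15469 + 42592) = -30107*58061 = -1748042527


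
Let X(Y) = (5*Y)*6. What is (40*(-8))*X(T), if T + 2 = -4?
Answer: 57600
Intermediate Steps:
T = -6 (T = -2 - 4 = -6)
X(Y) = 30*Y
(40*(-8))*X(T) = (40*(-8))*(30*(-6)) = -320*(-180) = 57600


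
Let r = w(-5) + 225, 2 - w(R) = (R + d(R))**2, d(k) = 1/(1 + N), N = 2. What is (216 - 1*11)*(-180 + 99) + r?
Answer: -147598/9 ≈ -16400.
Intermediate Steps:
d(k) = 1/3 (d(k) = 1/(1 + 2) = 1/3)
w(R) = 2 - (1/3 + R)**2 (w(R) = 2 - (R + 1/3)**2 = 2 - (1/3 + R)**2)
r = 1847/9 (r = (2 - (1 + 3*(-5))**2/9) + 225 = (2 - (1 - 15)**2/9) + 225 = (2 - 1/9*(-14)**2) + 225 = (2 - 1/9*196) + 225 = (2 - 196/9) + 225 = -178/9 + 225 = 1847/9 ≈ 205.22)
(216 - 1*11)*(-180 + 99) + r = (216 - 1*11)*(-180 + 99) + 1847/9 = (216 - 11)*(-81) + 1847/9 = 205*(-81) + 1847/9 = -16605 + 1847/9 = -147598/9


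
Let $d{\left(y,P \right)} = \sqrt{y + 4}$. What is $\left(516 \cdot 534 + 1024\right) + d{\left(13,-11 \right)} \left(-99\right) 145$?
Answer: $276568 - 14355 \sqrt{17} \approx 2.1738 \cdot 10^{5}$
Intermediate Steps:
$d{\left(y,P \right)} = \sqrt{4 + y}$
$\left(516 \cdot 534 + 1024\right) + d{\left(13,-11 \right)} \left(-99\right) 145 = \left(516 \cdot 534 + 1024\right) + \sqrt{4 + 13} \left(-99\right) 145 = \left(275544 + 1024\right) + \sqrt{17} \left(-99\right) 145 = 276568 + - 99 \sqrt{17} \cdot 145 = 276568 - 14355 \sqrt{17}$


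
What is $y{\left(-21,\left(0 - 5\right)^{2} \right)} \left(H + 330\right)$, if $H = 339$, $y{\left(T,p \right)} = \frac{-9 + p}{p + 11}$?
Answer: $\frac{892}{3} \approx 297.33$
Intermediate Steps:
$y{\left(T,p \right)} = \frac{-9 + p}{11 + p}$
$y{\left(-21,\left(0 - 5\right)^{2} \right)} \left(H + 330\right) = \frac{-9 + \left(0 - 5\right)^{2}}{11 + \left(0 - 5\right)^{2}} \left(339 + 330\right) = \frac{-9 + \left(-5\right)^{2}}{11 + \left(-5\right)^{2}} \cdot 669 = \frac{-9 + 25}{11 + 25} \cdot 669 = \frac{1}{36} \cdot 16 \cdot 669 = \frac{4}{9} \cdot 669 = \frac{892}{3}$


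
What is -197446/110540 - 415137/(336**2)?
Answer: -5681675633/1039960320 ≈ -5.4634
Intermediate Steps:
-197446/110540 - 415137/(336**2) = -197446*1/110540 - 415137/112896 = -98723/55270 - 415137*1/112896 = -98723/55270 - 138379/37632 = -5681675633/1039960320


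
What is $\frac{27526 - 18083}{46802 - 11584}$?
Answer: $\frac{9443}{35218} \approx 0.26813$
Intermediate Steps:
$\frac{27526 - 18083}{46802 - 11584} = \frac{9443}{35218}$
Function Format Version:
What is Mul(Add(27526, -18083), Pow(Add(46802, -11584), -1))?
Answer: Rational(9443, 35218) ≈ 0.26813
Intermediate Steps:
Mul(Add(27526, -18083), Pow(Add(46802, -11584), -1)) = Mul(9443, Pow(35218, -1)) = Mul(9443, Rational(1, 35218)) = Rational(9443, 35218)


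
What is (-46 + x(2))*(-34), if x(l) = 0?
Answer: 1564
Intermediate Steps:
(-46 + x(2))*(-34) = (-46 + 0)*(-34) = -46*(-34) = 1564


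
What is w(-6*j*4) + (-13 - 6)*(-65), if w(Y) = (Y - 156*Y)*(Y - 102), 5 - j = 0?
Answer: -4127965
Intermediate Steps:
j = 5 (j = 5 - 1*0 = 5 + 0 = 5)
w(Y) = -155*Y*(-102 + Y) (w(Y) = (-155*Y)*(-102 + Y) = -155*Y*(-102 + Y))
w(-6*j*4) + (-13 - 6)*(-65) = 155*(-6*5*4)*(102 - (-6*5)*4) + (-13 - 6)*(-65) = 155*(-30*4)*(102 - (-30)*4) - 19*(-65) = 155*(-120)*(102 - 1*(-120)) + 1235 = 155*(-120)*(102 + 120) + 1235 = 155*(-120)*222 + 1235 = -4129200 + 1235 = -4127965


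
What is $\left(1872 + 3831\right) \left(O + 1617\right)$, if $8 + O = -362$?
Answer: $7111641$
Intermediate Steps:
$O = -370$ ($O = -8 - 362 = -370$)
$\left(1872 + 3831\right) \left(O + 1617\right) = \left(1872 + 3831\right) \left(-370 + 1617\right) = 5703 \cdot 1247 = 7111641$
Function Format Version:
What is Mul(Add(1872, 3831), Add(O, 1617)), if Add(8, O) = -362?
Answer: 7111641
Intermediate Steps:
O = -370 (O = Add(-8, -362) = -370)
Mul(Add(1872, 3831), Add(O, 1617)) = Mul(Add(1872, 3831), Add(-370, 1617)) = Mul(5703, 1247) = 7111641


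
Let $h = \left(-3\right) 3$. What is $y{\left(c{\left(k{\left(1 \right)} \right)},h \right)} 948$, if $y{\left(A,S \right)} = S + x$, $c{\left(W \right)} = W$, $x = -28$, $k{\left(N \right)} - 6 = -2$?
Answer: $-35076$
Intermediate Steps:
$k{\left(N \right)} = 4$ ($k{\left(N \right)} = 6 - 2 = 4$)
$h = -9$
$y{\left(A,S \right)} = -28 + S$ ($y{\left(A,S \right)} = S - 28 = -28 + S$)
$y{\left(c{\left(k{\left(1 \right)} \right)},h \right)} 948 = \left(-28 - 9\right) 948 = \left(-37\right) 948 = -35076$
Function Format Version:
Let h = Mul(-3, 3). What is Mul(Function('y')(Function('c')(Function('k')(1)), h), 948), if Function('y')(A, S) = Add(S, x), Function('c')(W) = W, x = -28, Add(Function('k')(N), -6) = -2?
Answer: -35076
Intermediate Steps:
Function('k')(N) = 4 (Function('k')(N) = Add(6, -2) = 4)
h = -9
Function('y')(A, S) = Add(-28, S) (Function('y')(A, S) = Add(S, -28) = Add(-28, S))
Mul(Function('y')(Function('c')(Function('k')(1)), h), 948) = Mul(Add(-28, -9), 948) = Mul(-37, 948) = -35076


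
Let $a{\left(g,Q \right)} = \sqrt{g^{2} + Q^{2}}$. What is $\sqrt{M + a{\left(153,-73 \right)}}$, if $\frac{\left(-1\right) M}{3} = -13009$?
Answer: $\sqrt{39027 + \sqrt{28738}} \approx 197.98$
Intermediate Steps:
$M = 39027$ ($M = \left(-3\right) \left(-13009\right) = 39027$)
$a{\left(g,Q \right)} = \sqrt{Q^{2} + g^{2}}$
$\sqrt{M + a{\left(153,-73 \right)}} = \sqrt{39027 + \sqrt{\left(-73\right)^{2} + 153^{2}}} = \sqrt{39027 + \sqrt{5329 + 23409}} = \sqrt{39027 + \sqrt{28738}}$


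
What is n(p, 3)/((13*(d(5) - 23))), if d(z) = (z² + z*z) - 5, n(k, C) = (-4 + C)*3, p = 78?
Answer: -3/286 ≈ -0.010490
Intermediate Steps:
n(k, C) = -12 + 3*C
d(z) = -5 + 2*z² (d(z) = (z² + z²) - 5 = 2*z² - 5 = -5 + 2*z²)
n(p, 3)/((13*(d(5) - 23))) = (-12 + 3*3)/((13*((-5 + 2*5²) - 23))) = (-12 + 9)/((13*((-5 + 2*25) - 23))) = -3*1/(13*((-5 + 50) - 23)) = -3*1/(13*(45 - 23)) = -3/(13*22) = -3/286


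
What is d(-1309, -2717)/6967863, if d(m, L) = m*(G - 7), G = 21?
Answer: -2618/995409 ≈ -0.0026301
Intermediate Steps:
d(m, L) = 14*m (d(m, L) = m*(21 - 7) = m*14 = 14*m)
d(-1309, -2717)/6967863 = (14*(-1309))/6967863 = -18326*1/6967863 = -2618/995409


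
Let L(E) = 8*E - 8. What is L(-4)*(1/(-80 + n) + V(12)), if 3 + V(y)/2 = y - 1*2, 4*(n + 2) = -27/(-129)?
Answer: -1577264/2819 ≈ -559.51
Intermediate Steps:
n = -335/172 (n = -2 + (-27/(-129))/4 = -2 + (-27*(-1/129))/4 = -2 + (¼)*(9/43) = -2 + 9/172 = -335/172 ≈ -1.9477)
V(y) = -10 + 2*y (V(y) = -6 + 2*(y - 1*2) = -6 + 2*(y - 2) = -6 + 2*(-2 + y) = -6 + (-4 + 2*y) = -10 + 2*y)
L(E) = -8 + 8*E
L(-4)*(1/(-80 + n) + V(12)) = (-8 + 8*(-4))*(1/(-80 - 335/172) + (-10 + 2*12)) = (-8 - 32)*(1/(-14095/172) + (-10 + 24)) = -40*(-172/14095 + 14) = -40*197158/14095 = -1577264/2819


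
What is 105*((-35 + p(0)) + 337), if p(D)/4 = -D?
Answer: 31710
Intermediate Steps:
p(D) = -4*D (p(D) = 4*(-D) = -4*D)
105*((-35 + p(0)) + 337) = 105*((-35 - 4*0) + 337) = 105*((-35 + 0) + 337) = 105*(-35 + 337) = 105*302 = 31710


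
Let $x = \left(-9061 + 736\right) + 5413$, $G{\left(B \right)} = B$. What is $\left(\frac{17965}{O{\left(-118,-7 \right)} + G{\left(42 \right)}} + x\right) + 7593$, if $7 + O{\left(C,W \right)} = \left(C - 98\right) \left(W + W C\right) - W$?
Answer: $\frac{827873057}{176862} \approx 4680.9$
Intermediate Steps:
$O{\left(C,W \right)} = -7 - W + \left(-98 + C\right) \left(W + C W\right)$ ($O{\left(C,W \right)} = -7 - \left(W - \left(C - 98\right) \left(W + W C\right)\right) = -7 - \left(W - \left(-98 + C\right) \left(W + C W\right)\right) = -7 - W + \left(-98 + C\right) \left(W + C W\right)$)
$x = -2912$ ($x = -8325 + 5413 = -2912$)
$\left(\frac{17965}{O{\left(-118,-7 \right)} + G{\left(42 \right)}} + x\right) + 7593 = \left(\frac{17965}{\left(-7 - -693 - 7 \left(-118\right)^{2} - \left(-11446\right) \left(-7\right)\right) + 42} - 2912\right) + 7593 = \left(\frac{17965}{\left(-7 + 693 - 97468 - 80122\right) + 42} - 2912\right) + 7593 = \left(\frac{17965}{-176904 + 42} - 2912\right) + 7593 = \left(\frac{17965}{-176862} - 2912\right) + 7593 = \left(17965 \left(- \frac{1}{176862}\right) - 2912\right) + 7593 = \left(- \frac{17965}{176862} - 2912\right) + 7593 = - \frac{515040109}{176862} + 7593 = \frac{827873057}{176862}$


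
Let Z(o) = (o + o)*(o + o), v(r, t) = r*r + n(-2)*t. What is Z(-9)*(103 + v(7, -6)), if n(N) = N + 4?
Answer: 45360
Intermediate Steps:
n(N) = 4 + N
v(r, t) = r² + 2*t (v(r, t) = r*r + (4 - 2)*t = r² + 2*t)
Z(o) = 4*o² (Z(o) = (2*o)*(2*o) = 4*o²)
Z(-9)*(103 + v(7, -6)) = (4*(-9)²)*(103 + (7² + 2*(-6))) = (4*81)*(103 + (49 - 12)) = 324*(103 + 37) = 324*140 = 45360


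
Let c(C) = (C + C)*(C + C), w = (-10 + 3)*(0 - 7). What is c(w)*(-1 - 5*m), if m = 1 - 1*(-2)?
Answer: -153664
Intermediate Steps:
m = 3 (m = 1 + 2 = 3)
w = 49 (w = -7*(-7) = 49)
c(C) = 4*C² (c(C) = (2*C)*(2*C) = 4*C²)
c(w)*(-1 - 5*m) = (4*49²)*(-1 - 5*3) = (4*2401)*(-1 - 15) = 9604*(-16) = -153664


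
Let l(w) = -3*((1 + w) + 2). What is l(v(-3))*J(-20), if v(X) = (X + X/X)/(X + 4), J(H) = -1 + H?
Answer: 63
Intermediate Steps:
v(X) = (1 + X)/(4 + X) (v(X) = (X + 1)/(4 + X) = (1 + X)/(4 + X))
l(w) = -9 - 3*w (l(w) = -3*(3 + w) = -9 - 3*w)
l(v(-3))*J(-20) = (-9 - 3*(1 - 3)/(4 - 3))*(-1 - 20) = (-9 - 3*(-2)/1)*(-21) = (-9 - 3*(-2))*(-21) = (-9 + 6)*(-21) = -3*(-21) = 63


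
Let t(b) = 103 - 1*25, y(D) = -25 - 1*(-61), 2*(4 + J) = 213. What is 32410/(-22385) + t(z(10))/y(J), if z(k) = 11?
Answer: 19309/26862 ≈ 0.71882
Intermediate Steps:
J = 205/2 (J = -4 + (½)*213 = -4 + 213/2 = 205/2 ≈ 102.50)
y(D) = 36 (y(D) = -25 + 61 = 36)
t(b) = 78 (t(b) = 103 - 25 = 78)
32410/(-22385) + t(z(10))/y(J) = 32410/(-22385) + 78/36 = 32410*(-1/22385) + 78*(1/36) = -6482/4477 + 13/6 = 19309/26862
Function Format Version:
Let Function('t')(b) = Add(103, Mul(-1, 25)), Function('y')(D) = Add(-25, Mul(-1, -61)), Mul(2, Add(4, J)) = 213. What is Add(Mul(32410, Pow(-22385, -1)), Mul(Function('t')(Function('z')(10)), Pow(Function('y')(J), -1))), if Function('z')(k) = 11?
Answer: Rational(19309, 26862) ≈ 0.71882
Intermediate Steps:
J = Rational(205, 2) (J = Add(-4, Mul(Rational(1, 2), 213)) = Add(-4, Rational(213, 2)) = Rational(205, 2) ≈ 102.50)
Function('y')(D) = 36 (Function('y')(D) = Add(-25, 61) = 36)
Function('t')(b) = 78 (Function('t')(b) = Add(103, -25) = 78)
Add(Mul(32410, Pow(-22385, -1)), Mul(Function('t')(Function('z')(10)), Pow(Function('y')(J), -1))) = Add(Mul(32410, Pow(-22385, -1)), Mul(78, Pow(36, -1))) = Add(Mul(32410, Rational(-1, 22385)), Mul(78, Rational(1, 36))) = Add(Rational(-6482, 4477), Rational(13, 6)) = Rational(19309, 26862)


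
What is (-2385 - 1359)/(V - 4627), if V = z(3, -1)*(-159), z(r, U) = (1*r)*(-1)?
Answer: 1872/2075 ≈ 0.90217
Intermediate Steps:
z(r, U) = -r (z(r, U) = r*(-1) = -r)
V = 477 (V = -1*3*(-159) = -3*(-159) = 477)
(-2385 - 1359)/(V - 4627) = (-2385 - 1359)/(477 - 4627) = -3744/(-4150) = -3744*(-1/4150) = 1872/2075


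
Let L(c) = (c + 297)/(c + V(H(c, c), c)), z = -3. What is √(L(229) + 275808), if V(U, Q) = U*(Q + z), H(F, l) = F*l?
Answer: √38742036827659519970/11851895 ≈ 525.17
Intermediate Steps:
V(U, Q) = U*(-3 + Q) (V(U, Q) = U*(Q - 3) = U*(-3 + Q))
L(c) = (297 + c)/(c + c²*(-3 + c)) (L(c) = (c + 297)/(c + (c*c)*(-3 + c)) = (297 + c)/(c + c²*(-3 + c)))
√(L(229) + 275808) = √((297 + 229)/(229*(1 + 229*(-3 + 229))) + 275808) = √((1/229)*526/(1 + 229*226) + 275808) = √((1/229)*526/(1 + 51754) + 275808) = √((1/229)*526/51755 + 275808) = √((1/229)*(1/51755)*526 + 275808) = √(526/11851895 + 275808) = √(3268847456686/11851895) = √38742036827659519970/11851895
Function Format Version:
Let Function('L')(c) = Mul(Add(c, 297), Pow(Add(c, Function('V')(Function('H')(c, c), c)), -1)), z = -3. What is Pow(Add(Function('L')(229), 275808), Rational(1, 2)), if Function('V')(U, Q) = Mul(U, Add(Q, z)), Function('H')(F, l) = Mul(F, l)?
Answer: Mul(Rational(1, 11851895), Pow(38742036827659519970, Rational(1, 2))) ≈ 525.17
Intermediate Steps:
Function('V')(U, Q) = Mul(U, Add(-3, Q)) (Function('V')(U, Q) = Mul(U, Add(Q, -3)) = Mul(U, Add(-3, Q)))
Function('L')(c) = Mul(Pow(Add(c, Mul(Pow(c, 2), Add(-3, c))), -1), Add(297, c)) (Function('L')(c) = Mul(Add(c, 297), Pow(Add(c, Mul(Mul(c, c), Add(-3, c))), -1)) = Mul(Add(297, c), Pow(Add(c, Mul(Pow(c, 2), Add(-3, c))), -1)) = Mul(Pow(Add(c, Mul(Pow(c, 2), Add(-3, c))), -1), Add(297, c)))
Pow(Add(Function('L')(229), 275808), Rational(1, 2)) = Pow(Add(Mul(Pow(229, -1), Pow(Add(1, Mul(229, Add(-3, 229))), -1), Add(297, 229)), 275808), Rational(1, 2)) = Pow(Add(Mul(Rational(1, 229), Pow(Add(1, Mul(229, 226)), -1), 526), 275808), Rational(1, 2)) = Pow(Add(Mul(Rational(1, 229), Pow(Add(1, 51754), -1), 526), 275808), Rational(1, 2)) = Pow(Add(Mul(Rational(1, 229), Pow(51755, -1), 526), 275808), Rational(1, 2)) = Pow(Add(Mul(Rational(1, 229), Rational(1, 51755), 526), 275808), Rational(1, 2)) = Pow(Add(Rational(526, 11851895), 275808), Rational(1, 2)) = Pow(Rational(3268847456686, 11851895), Rational(1, 2)) = Mul(Rational(1, 11851895), Pow(38742036827659519970, Rational(1, 2)))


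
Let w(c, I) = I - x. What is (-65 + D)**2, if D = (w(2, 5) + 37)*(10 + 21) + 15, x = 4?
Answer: 1272384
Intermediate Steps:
w(c, I) = -4 + I (w(c, I) = I - 1*4 = I - 4 = -4 + I)
D = 1193 (D = ((-4 + 5) + 37)*(10 + 21) + 15 = (1 + 37)*31 + 15 = 38*31 + 15 = 1178 + 15 = 1193)
(-65 + D)**2 = (-65 + 1193)**2 = 1128**2 = 1272384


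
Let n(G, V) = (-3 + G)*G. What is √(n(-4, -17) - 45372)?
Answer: 4*I*√2834 ≈ 212.94*I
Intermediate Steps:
n(G, V) = G*(-3 + G)
√(n(-4, -17) - 45372) = √(-4*(-3 - 4) - 45372) = √(-4*(-7) - 45372) = √(28 - 45372) = √(-45344) = 4*I*√2834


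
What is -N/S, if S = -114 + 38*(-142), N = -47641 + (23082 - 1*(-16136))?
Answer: -8423/5510 ≈ -1.5287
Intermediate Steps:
N = -8423 (N = -47641 + (23082 + 16136) = -47641 + 39218 = -8423)
S = -5510 (S = -114 - 5396 = -5510)
-N/S = -(-8423)/(-5510) = -(-8423)*(-1)/5510 = -1*8423/5510 = -8423/5510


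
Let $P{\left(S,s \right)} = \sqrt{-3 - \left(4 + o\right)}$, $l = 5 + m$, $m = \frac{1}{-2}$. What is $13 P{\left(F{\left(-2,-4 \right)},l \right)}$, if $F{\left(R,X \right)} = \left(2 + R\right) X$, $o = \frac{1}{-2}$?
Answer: $\frac{13 i \sqrt{26}}{2} \approx 33.144 i$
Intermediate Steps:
$m = - \frac{1}{2} \approx -0.5$
$o = - \frac{1}{2} \approx -0.5$
$F{\left(R,X \right)} = X \left(2 + R\right)$
$l = \frac{9}{2}$ ($l = 5 - \frac{1}{2} = \frac{9}{2} \approx 4.5$)
$P{\left(S,s \right)} = \frac{i \sqrt{26}}{2}$ ($P{\left(S,s \right)} = \sqrt{-3 - \frac{7}{2}} = \sqrt{- \frac{13}{2}} = \frac{i \sqrt{26}}{2}$)
$13 P{\left(F{\left(-2,-4 \right)},l \right)} = 13 \frac{i \sqrt{26}}{2} = \frac{13 i \sqrt{26}}{2}$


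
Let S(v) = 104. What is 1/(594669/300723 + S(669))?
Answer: 100241/10623287 ≈ 0.0094360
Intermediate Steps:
1/(594669/300723 + S(669)) = 1/(594669/300723 + 104) = 1/(594669*(1/300723) + 104) = 1/(198223/100241 + 104) = 1/(10623287/100241) = 100241/10623287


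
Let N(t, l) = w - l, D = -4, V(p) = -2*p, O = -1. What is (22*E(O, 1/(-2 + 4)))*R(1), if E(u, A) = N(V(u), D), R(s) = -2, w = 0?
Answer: -176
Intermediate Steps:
N(t, l) = -l (N(t, l) = 0 - l = -l)
E(u, A) = 4 (E(u, A) = -1*(-4) = 4)
(22*E(O, 1/(-2 + 4)))*R(1) = (22*4)*(-2) = 88*(-2) = -176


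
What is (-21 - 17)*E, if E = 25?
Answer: -950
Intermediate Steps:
(-21 - 17)*E = (-21 - 17)*25 = -38*25 = -950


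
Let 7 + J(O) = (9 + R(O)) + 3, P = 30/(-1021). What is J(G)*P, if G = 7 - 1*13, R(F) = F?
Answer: 30/1021 ≈ 0.029383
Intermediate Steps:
P = -30/1021 (P = 30*(-1/1021) = -30/1021 ≈ -0.029383)
G = -6 (G = 7 - 13 = -6)
J(O) = 5 + O (J(O) = -7 + ((9 + O) + 3) = -7 + (12 + O) = 5 + O)
J(G)*P = (5 - 6)*(-30/1021) = -1*(-30/1021) = 30/1021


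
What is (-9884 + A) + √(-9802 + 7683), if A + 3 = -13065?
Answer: -22952 + I*√2119 ≈ -22952.0 + 46.033*I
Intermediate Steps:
A = -13068 (A = -3 - 13065 = -13068)
(-9884 + A) + √(-9802 + 7683) = (-9884 - 13068) + √(-9802 + 7683) = -22952 + √(-2119) = -22952 + I*√2119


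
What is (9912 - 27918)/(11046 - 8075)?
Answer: -18006/2971 ≈ -6.0606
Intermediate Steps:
(9912 - 27918)/(11046 - 8075) = -18006/2971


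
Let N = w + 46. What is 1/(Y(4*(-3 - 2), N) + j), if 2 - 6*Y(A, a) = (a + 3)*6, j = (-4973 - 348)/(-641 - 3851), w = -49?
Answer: 13476/20455 ≈ 0.65881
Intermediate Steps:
j = 5321/4492 (j = -5321/(-4492) = -5321*(-1/4492) = 5321/4492 ≈ 1.1846)
N = -3 (N = -49 + 46 = -3)
Y(A, a) = -8/3 - a (Y(A, a) = 1/3 - (a + 3)*6/6 = 1/3 - (3 + a)*6/6 = 1/3 - (18 + 6*a)/6 = 1/3 + (-3 - a) = -8/3 - a)
1/(Y(4*(-3 - 2), N) + j) = 1/((-8/3 - 1*(-3)) + 5321/4492) = 1/((-8/3 + 3) + 5321/4492) = 1/(1/3 + 5321/4492) = 1/(20455/13476) = 13476/20455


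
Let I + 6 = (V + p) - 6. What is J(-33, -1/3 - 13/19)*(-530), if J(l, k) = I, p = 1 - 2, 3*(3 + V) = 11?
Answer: 19610/3 ≈ 6536.7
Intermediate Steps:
V = ⅔ (V = -3 + (⅓)*11 = -3 + 11/3 = ⅔ ≈ 0.66667)
p = -1
I = -37/3 (I = -6 + ((⅔ - 1) - 6) = -6 + (-⅓ - 6) = -6 - 19/3 = -37/3 ≈ -12.333)
J(l, k) = -37/3
J(-33, -1/3 - 13/19)*(-530) = -37/3*(-530) = 19610/3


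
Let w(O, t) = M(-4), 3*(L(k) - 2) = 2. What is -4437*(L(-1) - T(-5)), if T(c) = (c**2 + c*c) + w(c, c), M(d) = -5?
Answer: 187833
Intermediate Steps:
L(k) = 8/3 (L(k) = 2 + (1/3)*2 = 2 + 2/3 = 8/3)
w(O, t) = -5
T(c) = -5 + 2*c**2 (T(c) = (c**2 + c*c) - 5 = (c**2 + c**2) - 5 = 2*c**2 - 5 = -5 + 2*c**2)
-4437*(L(-1) - T(-5)) = -4437*(8/3 - (-5 + 2*(-5)**2)) = -4437*(8/3 - (-5 + 2*25)) = -4437*(8/3 - (-5 + 50)) = -4437*(8/3 - 1*45) = -4437*(8/3 - 45) = -4437*(-127/3) = 187833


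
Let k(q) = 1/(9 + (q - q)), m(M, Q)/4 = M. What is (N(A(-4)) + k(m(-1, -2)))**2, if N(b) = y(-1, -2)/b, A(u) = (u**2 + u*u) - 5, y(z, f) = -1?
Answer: 4/729 ≈ 0.0054870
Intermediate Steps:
m(M, Q) = 4*M
A(u) = -5 + 2*u**2 (A(u) = (u**2 + u**2) - 5 = 2*u**2 - 5 = -5 + 2*u**2)
k(q) = 1/9 (k(q) = 1/(9 + 0) = 1/9)
N(b) = -1/b
(N(A(-4)) + k(m(-1, -2)))**2 = (-1/(-5 + 2*(-4)**2) + 1/9)**2 = (-1/(-5 + 2*16) + 1/9)**2 = (-1/(-5 + 32) + 1/9)**2 = (-1/27 + 1/9)**2 = (2/27)**2 = 4/729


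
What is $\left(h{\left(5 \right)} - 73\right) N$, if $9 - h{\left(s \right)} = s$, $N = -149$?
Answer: $10281$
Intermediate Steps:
$h{\left(s \right)} = 9 - s$
$\left(h{\left(5 \right)} - 73\right) N = \left(\left(9 - 5\right) - 73\right) \left(-149\right) = \left(4 - 73\right) \left(-149\right) = \left(-69\right) \left(-149\right) = 10281$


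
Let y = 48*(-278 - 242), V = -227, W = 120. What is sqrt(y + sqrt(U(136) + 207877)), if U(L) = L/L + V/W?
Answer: sqrt(-22464000 + 15*sqrt(748353990))/30 ≈ 156.54*I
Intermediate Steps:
U(L) = -107/120 (U(L) = L/L - 227/120 = 1 - 227*1/120 = 1 - 227/120 = -107/120)
y = -24960 (y = 48*(-520) = -24960)
sqrt(y + sqrt(U(136) + 207877)) = sqrt(-24960 + sqrt(-107/120 + 207877)) = sqrt(-24960 + sqrt(24945133/120)) = sqrt(-24960 + sqrt(748353990)/60)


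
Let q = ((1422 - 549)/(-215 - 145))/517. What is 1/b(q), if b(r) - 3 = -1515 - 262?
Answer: -1/1774 ≈ -0.00056370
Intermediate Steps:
q = -97/20680 (q = (873/(-360))*(1/517) = (873*(-1/360))*(1/517) = -97/40*1/517 = -97/20680 ≈ -0.0046905)
b(r) = -1774 (b(r) = 3 + (-1515 - 262) = 3 - 1777 = -1774)
1/b(q) = 1/(-1774) = -1/1774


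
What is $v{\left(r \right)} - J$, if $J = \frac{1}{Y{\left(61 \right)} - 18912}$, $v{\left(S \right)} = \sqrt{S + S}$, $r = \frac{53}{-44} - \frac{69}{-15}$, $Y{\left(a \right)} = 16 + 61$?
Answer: $\frac{1}{18835} + \frac{3 \sqrt{9130}}{110} \approx 2.606$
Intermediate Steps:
$Y{\left(a \right)} = 77$
$r = \frac{747}{220}$ ($r = 53 \left(- \frac{1}{44}\right) - - \frac{23}{5} = - \frac{53}{44} + \frac{23}{5} = \frac{747}{220} \approx 3.3955$)
$v{\left(S \right)} = \sqrt{2} \sqrt{S}$ ($v{\left(S \right)} = \sqrt{2 S} = \sqrt{2} \sqrt{S}$)
$J = - \frac{1}{18835}$ ($J = \frac{1}{77 - 18912} = \frac{1}{-18835} = - \frac{1}{18835} \approx -5.3093 \cdot 10^{-5}$)
$v{\left(r \right)} - J = \sqrt{2} \sqrt{\frac{747}{220}} - - \frac{1}{18835} = \sqrt{2} \frac{3 \sqrt{4565}}{110} + \frac{1}{18835} = \frac{3 \sqrt{9130}}{110} + \frac{1}{18835} = \frac{1}{18835} + \frac{3 \sqrt{9130}}{110}$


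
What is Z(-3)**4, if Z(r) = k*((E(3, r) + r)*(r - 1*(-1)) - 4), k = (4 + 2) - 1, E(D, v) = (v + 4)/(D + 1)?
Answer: 50625/16 ≈ 3164.1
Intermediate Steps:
E(D, v) = (4 + v)/(1 + D)
k = 5 (k = 6 - 1 = 5)
Z(r) = -20 + 5*(1 + r)*(1 + 5*r/4) (Z(r) = 5*(((4 + r)/(1 + 3) + r)*(r - 1*(-1)) - 4) = 5*(((4 + r)/4 + r)*(r + 1) - 4) = 5*(((4 + r)/4 + r)*(1 + r) - 4) = 5*(((1 + r/4) + r)*(1 + r) - 4) = 5*((1 + 5*r/4)*(1 + r) - 4) = 5*((1 + r)*(1 + 5*r/4) - 4) = 5*(-4 + (1 + r)*(1 + 5*r/4)) = -20 + 5*(1 + r)*(1 + 5*r/4))
Z(-3)**4 = (-15 + (25/4)*(-3)**2 + (45/4)*(-3))**4 = (-15 + (25/4)*9 - 135/4)**4 = (-15 + 225/4 - 135/4)**4 = (15/2)**4 = 50625/16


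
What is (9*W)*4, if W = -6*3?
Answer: -648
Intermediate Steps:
W = -18
(9*W)*4 = (9*(-18))*4 = -162*4 = -648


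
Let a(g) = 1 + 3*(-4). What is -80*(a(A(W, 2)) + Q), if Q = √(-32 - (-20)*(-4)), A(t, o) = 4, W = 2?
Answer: 880 - 320*I*√7 ≈ 880.0 - 846.64*I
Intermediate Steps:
Q = 4*I*√7 (Q = √(-32 - 10*8) = √(-32 - 80) = √(-112) = 4*I*√7 ≈ 10.583*I)
a(g) = -11 (a(g) = 1 - 12 = -11)
-80*(a(A(W, 2)) + Q) = -80*(-11 + 4*I*√7) = 880 - 320*I*√7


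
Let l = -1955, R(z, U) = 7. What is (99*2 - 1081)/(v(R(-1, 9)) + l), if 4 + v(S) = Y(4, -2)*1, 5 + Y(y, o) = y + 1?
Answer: 883/1959 ≈ 0.45074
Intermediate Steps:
Y(y, o) = -4 + y (Y(y, o) = -5 + (y + 1) = -5 + (1 + y) = -4 + y)
v(S) = -4 (v(S) = -4 + (-4 + 4)*1 = -4 + 0*1 = -4 + 0 = -4)
(99*2 - 1081)/(v(R(-1, 9)) + l) = (99*2 - 1081)/(-4 - 1955) = (198 - 1081)/(-1959) = -883*(-1/1959) = 883/1959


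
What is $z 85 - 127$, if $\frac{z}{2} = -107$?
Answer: $-18317$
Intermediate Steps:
$z = -214$ ($z = 2 \left(-107\right) = -214$)
$z 85 - 127 = \left(-214\right) 85 - 127 = -18190 - 127 = -18317$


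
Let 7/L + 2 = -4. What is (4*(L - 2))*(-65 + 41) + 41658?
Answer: 41962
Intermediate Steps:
L = -7/6 (L = 7/(-2 - 4) = 7/(-6) = 7*(-1/6) = -7/6 ≈ -1.1667)
(4*(L - 2))*(-65 + 41) + 41658 = (4*(-7/6 - 2))*(-65 + 41) + 41658 = (4*(-19/6))*(-24) + 41658 = -38/3*(-24) + 41658 = 304 + 41658 = 41962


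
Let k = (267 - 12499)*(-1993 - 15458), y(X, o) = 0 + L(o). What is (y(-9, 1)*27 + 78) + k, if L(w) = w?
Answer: 213460737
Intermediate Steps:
y(X, o) = o (y(X, o) = 0 + o = o)
k = 213460632 (k = -12232*(-17451) = 213460632)
(y(-9, 1)*27 + 78) + k = (1*27 + 78) + 213460632 = (27 + 78) + 213460632 = 105 + 213460632 = 213460737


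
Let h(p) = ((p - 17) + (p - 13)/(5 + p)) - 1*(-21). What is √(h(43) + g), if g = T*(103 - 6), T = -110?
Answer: I*√169958/4 ≈ 103.06*I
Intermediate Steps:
h(p) = 4 + p + (-13 + p)/(5 + p) (h(p) = ((-17 + p) + (-13 + p)/(5 + p)) + 21 = (-17 + p + (-13 + p)/(5 + p)) + 21 = 4 + p + (-13 + p)/(5 + p))
g = -10670 (g = -110*(103 - 6) = -110*97 = -10670)
√(h(43) + g) = √((7 + 43² + 10*43)/(5 + 43) - 10670) = √((7 + 1849 + 430)/48 - 10670) = √((1/48)*2286 - 10670) = √(381/8 - 10670) = √(-84979/8) = I*√169958/4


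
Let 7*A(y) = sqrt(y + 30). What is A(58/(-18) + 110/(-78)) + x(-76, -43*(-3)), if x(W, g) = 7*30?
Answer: 210 + 2*sqrt(9646)/273 ≈ 210.72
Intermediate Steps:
x(W, g) = 210
A(y) = sqrt(30 + y)/7 (A(y) = sqrt(y + 30)/7 = sqrt(30 + y)/7)
A(58/(-18) + 110/(-78)) + x(-76, -43*(-3)) = sqrt(30 + (58/(-18) + 110/(-78)))/7 + 210 = sqrt(30 + (58*(-1/18) + 110*(-1/78)))/7 + 210 = sqrt(30 + (-29/9 - 55/39))/7 + 210 = sqrt(30 - 542/117)/7 + 210 = sqrt(2968/117)/7 + 210 = (2*sqrt(9646)/39)/7 + 210 = 2*sqrt(9646)/273 + 210 = 210 + 2*sqrt(9646)/273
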